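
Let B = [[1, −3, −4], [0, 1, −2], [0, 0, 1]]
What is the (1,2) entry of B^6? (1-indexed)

−18

B = I + N where N = [[0, −3, −4], [0, 0, −2], [0, 0, 0]] is strictly upper-triangular, so N^3 = 0.
(I + N)^6 = I + 6·N + 15·N^2 = [[1, −18, 66], [0, 1, −12], [0, 0, 1]].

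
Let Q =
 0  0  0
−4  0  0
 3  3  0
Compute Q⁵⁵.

[[0, 0, 0], [0, 0, 0], [0, 0, 0]]

Q is strictly triangular, hence nilpotent: Q³ = 0, so Q⁵⁵ = 0.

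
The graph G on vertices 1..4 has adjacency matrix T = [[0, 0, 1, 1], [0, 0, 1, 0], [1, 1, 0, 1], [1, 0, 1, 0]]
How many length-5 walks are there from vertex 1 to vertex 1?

The number of length-5 walks from vertex 1 to vertex 1 is entry (1,1) of T^5, where T is the adjacency matrix.
T^2 = [[2, 1, 1, 1], [1, 1, 0, 1], [1, 0, 3, 1], [1, 1, 1, 2]]
T^3 = [[2, 1, 4, 3], [1, 0, 3, 1], [4, 3, 2, 4], [3, 1, 4, 2]]
T^4 = [[7, 4, 6, 6], [4, 3, 2, 4], [6, 2, 11, 6], [6, 4, 6, 7]]
T^5 = [[12, 6, 17, 13], [6, 2, 11, 6], [17, 11, 14, 17], [13, 6, 17, 12]]

12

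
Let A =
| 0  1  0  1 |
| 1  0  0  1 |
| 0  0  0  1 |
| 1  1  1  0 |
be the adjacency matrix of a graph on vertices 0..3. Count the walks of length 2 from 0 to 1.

1

The number of length-2 walks from vertex 0 to vertex 1 is entry (0,1) of A^2, where A is the adjacency matrix.
A^2 = [[2, 1, 1, 1], [1, 2, 1, 1], [1, 1, 1, 0], [1, 1, 0, 3]]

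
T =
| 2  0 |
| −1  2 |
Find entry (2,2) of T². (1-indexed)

4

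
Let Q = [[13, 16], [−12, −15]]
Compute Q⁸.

[[−19679, −26240], [19680, 26241]]

tr Q = −2 and det Q = −3, so the characteristic polynomial is λ² − (−2)λ + (−3) with roots −3 and 1.
Eigenvectors give P = [[−1, 4], [1, −3]] with P⁻¹ = [[3, 4], [1, 1]], and Q = P·diag(−3, 1)·P⁻¹.
Then Q⁸ = P·diag(6561, 1)·P⁻¹ = [[−6561, 4], [6561, −3]] · [[3, 4], [1, 1]] = [[−19679, −26240], [19680, 26241]].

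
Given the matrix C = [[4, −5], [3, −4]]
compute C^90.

[[1, 0], [0, 1]]

C² = I (check: tr C = 0 and det C = −1), so C^90 = I since 90 is even.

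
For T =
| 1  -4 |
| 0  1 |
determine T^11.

T = I + N where N = [[0, -4], [0, 0]] is strictly upper-triangular, so N^2 = 0.
(I + N)^11 = I + 11·N = [[1, -44], [0, 1]].

[[1, -44], [0, 1]]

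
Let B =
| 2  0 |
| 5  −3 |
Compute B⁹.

[[512, 0], [20195, −19683]]

tr B = −1 and det B = −6, so the characteristic polynomial is λ² − (−1)λ + (−6) with roots −3 and 2.
Eigenvectors give P = [[0, 1], [−1, 1]] with P⁻¹ = [[1, −1], [1, 0]], and B = P·diag(−3, 2)·P⁻¹.
Then B⁹ = P·diag(−19683, 512)·P⁻¹ = [[0, 512], [19683, 512]] · [[1, −1], [1, 0]] = [[512, 0], [20195, −19683]].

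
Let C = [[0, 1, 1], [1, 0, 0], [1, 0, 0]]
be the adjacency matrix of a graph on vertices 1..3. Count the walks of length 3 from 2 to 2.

The number of length-3 walks from vertex 2 to vertex 2 is entry (2,2) of C³, where C is the adjacency matrix.
C² = [[2, 0, 0], [0, 1, 1], [0, 1, 1]]
C³ = [[0, 2, 2], [2, 0, 0], [2, 0, 0]]

0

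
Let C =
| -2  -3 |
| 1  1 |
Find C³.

C² = [[1, 3], [-1, -2]]
C³ = [[1, 0], [0, 1]]

[[1, 0], [0, 1]]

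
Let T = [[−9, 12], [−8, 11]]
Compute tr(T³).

26

tr T = 2 and det T = −3, so the characteristic polynomial is λ² − (2)λ + (−3) with roots −1 and 3.
Eigenvectors give P = [[−3, −1], [−2, −1]] with P⁻¹ = [[−1, 1], [2, −3]], and T = P·diag(−1, 3)·P⁻¹.
Then T³ = P·diag(−1, 27)·P⁻¹ = [[3, −27], [2, −27]] · [[−1, 1], [2, −3]] = [[−57, 84], [−56, 83]].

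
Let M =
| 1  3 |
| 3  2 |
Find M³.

[[37, 48], [48, 53]]

M² = [[10, 9], [9, 13]]
M³ = [[37, 48], [48, 53]]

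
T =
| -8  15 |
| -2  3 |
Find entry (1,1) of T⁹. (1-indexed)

-115538

tr T = -5 and det T = 6, so the characteristic polynomial is λ² − (-5)λ + (6) with roots -3 and -2.
Eigenvectors give P = [[3, -5], [1, -2]] with P⁻¹ = [[2, -5], [1, -3]], and T = P·diag(-3, -2)·P⁻¹.
Then T⁹ = P·diag(-19683, -512)·P⁻¹ = [[-59049, 2560], [-19683, 1024]] · [[2, -5], [1, -3]] = [[-115538, 287565], [-38342, 95343]].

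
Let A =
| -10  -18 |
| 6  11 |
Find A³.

[[-28, -54], [18, 35]]

tr A = 1 and det A = -2, so the characteristic polynomial is λ² − (1)λ + (-2) with roots 2 and -1.
Eigenvectors give P = [[-3, -2], [2, 1]] with P⁻¹ = [[1, 2], [-2, -3]], and A = P·diag(2, -1)·P⁻¹.
Then A³ = P·diag(8, -1)·P⁻¹ = [[-24, 2], [16, -1]] · [[1, 2], [-2, -3]] = [[-28, -54], [18, 35]].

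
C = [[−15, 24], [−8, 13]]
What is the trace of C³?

tr C = −2 and det C = −3, so the characteristic polynomial is λ² − (−2)λ + (−3) with roots −3 and 1.
Eigenvectors give P = [[2, −3], [1, −2]] with P⁻¹ = [[2, −3], [1, −2]], and C = P·diag(−3, 1)·P⁻¹.
Then C³ = P·diag(−27, 1)·P⁻¹ = [[−54, −3], [−27, −2]] · [[2, −3], [1, −2]] = [[−111, 168], [−56, 85]].

−26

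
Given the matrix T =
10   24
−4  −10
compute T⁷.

tr T = 0 and det T = −4, so the characteristic polynomial is λ² − (0)λ + (−4) with roots −2 and 2.
Eigenvectors give P = [[−2, −3], [1, 1]] with P⁻¹ = [[1, 3], [−1, −2]], and T = P·diag(−2, 2)·P⁻¹.
Then T⁷ = P·diag(−128, 128)·P⁻¹ = [[256, −384], [−128, 128]] · [[1, 3], [−1, −2]] = [[640, 1536], [−256, −640]].

[[640, 1536], [−256, −640]]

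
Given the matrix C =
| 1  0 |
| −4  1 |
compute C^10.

C = I + N where N = [[0, 0], [−4, 0]] is strictly lower-triangular, so N^2 = 0.
(I + N)^10 = I + 10·N = [[1, 0], [−40, 1]].

[[1, 0], [−40, 1]]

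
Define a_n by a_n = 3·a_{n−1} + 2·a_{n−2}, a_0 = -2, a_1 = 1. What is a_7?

-217

With companion matrix T = [[3, 2], [1, 0]], [a_n, a_{n−1}]ᵀ = T·[a_{n−1}, a_{n−2}]ᵀ, so [a_7, a_6]ᵀ = T⁶·[a_1, a_0]ᵀ.
T⁶ = [[1763, 990], [495, 278]], giving [a_7, a_6]ᵀ = [[-217], [-61]].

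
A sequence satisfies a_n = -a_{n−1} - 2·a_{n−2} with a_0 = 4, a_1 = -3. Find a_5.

With companion matrix B = [[-1, -2], [1, 0]], [a_n, a_{n−1}]ᵀ = B·[a_{n−1}, a_{n−2}]ᵀ, so [a_5, a_4]ᵀ = B⁴·[a_1, a_0]ᵀ.
B⁴ = [[-1, -6], [3, 2]], giving [a_5, a_4]ᵀ = [[-21], [-1]].

-21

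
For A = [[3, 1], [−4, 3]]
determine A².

[[5, 6], [−24, 5]]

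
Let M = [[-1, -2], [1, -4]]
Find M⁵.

tr M = -5 and det M = 6, so the characteristic polynomial is λ² − (-5)λ + (6) with roots -3 and -2.
Eigenvectors give P = [[-1, 2], [-1, 1]] with P⁻¹ = [[1, -2], [1, -1]], and M = P·diag(-3, -2)·P⁻¹.
Then M⁵ = P·diag(-243, -32)·P⁻¹ = [[243, -64], [243, -32]] · [[1, -2], [1, -1]] = [[179, -422], [211, -454]].

[[179, -422], [211, -454]]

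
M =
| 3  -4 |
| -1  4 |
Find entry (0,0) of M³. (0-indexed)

67

M² = [[13, -28], [-7, 20]]
M³ = [[67, -164], [-41, 108]]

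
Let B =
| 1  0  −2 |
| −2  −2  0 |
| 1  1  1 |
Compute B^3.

[[−1, 0, −2], [−2, −4, 0], [1, 1, −1]]

B^2 = [[−1, −2, −4], [2, 4, 4], [0, −1, −1]]
B^3 = [[−1, 0, −2], [−2, −4, 0], [1, 1, −1]]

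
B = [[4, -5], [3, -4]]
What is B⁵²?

[[1, 0], [0, 1]]

B² = I (check: tr B = 0 and det B = -1), so B⁵² = I since 52 is even.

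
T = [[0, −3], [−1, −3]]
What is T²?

[[3, 9], [3, 12]]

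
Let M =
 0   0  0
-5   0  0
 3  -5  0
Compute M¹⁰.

M is strictly triangular, hence nilpotent: M³ = 0, so M¹⁰ = 0.

[[0, 0, 0], [0, 0, 0], [0, 0, 0]]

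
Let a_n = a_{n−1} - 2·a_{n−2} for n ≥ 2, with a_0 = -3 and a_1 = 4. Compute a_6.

14

With companion matrix B = [[1, -2], [1, 0]], [a_n, a_{n−1}]ᵀ = B·[a_{n−1}, a_{n−2}]ᵀ, so [a_6, a_5]ᵀ = B^5·[a_1, a_0]ᵀ.
B^5 = [[5, 2], [-1, 6]], giving [a_6, a_5]ᵀ = [[14], [-22]].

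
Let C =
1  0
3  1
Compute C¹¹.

C = I + N where N = [[0, 0], [3, 0]] is strictly lower-triangular, so N² = 0.
(I + N)¹¹ = I + 11·N = [[1, 0], [33, 1]].

[[1, 0], [33, 1]]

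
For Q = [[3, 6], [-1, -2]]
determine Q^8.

Q² = Q (a projection; rank 1, trace 1), so Q^8 = Q.

[[3, 6], [-1, -2]]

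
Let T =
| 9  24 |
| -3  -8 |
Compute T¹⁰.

[[9, 24], [-3, -8]]

T² = T (a projection; rank 1, trace 1), so T¹⁰ = T.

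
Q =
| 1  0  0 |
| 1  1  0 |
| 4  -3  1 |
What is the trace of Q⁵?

3

Q = I + N where N = [[0, 0, 0], [1, 0, 0], [4, -3, 0]] is strictly lower-triangular, so N³ = 0.
(I + N)⁵ = I + 5·N + 10·N² = [[1, 0, 0], [5, 1, 0], [-10, -15, 1]].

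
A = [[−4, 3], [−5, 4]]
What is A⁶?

A² = I (check: tr A = 0 and det A = −1), so A⁶ = I since 6 is even.

[[1, 0], [0, 1]]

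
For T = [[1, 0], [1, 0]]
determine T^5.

[[1, 0], [1, 0]]

T² = T (a projection; rank 1, trace 1), so T^5 = T.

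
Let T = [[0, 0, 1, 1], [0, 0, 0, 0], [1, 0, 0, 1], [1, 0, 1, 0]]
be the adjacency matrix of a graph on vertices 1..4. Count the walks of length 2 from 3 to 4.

The number of length-2 walks from vertex 3 to vertex 4 is entry (3,4) of T^2, where T is the adjacency matrix.
T^2 = [[2, 0, 1, 1], [0, 0, 0, 0], [1, 0, 2, 1], [1, 0, 1, 2]]

1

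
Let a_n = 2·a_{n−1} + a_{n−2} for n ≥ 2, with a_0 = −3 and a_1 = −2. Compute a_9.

−3194

With companion matrix M = [[2, 1], [1, 0]], [a_n, a_{n−1}]ᵀ = M·[a_{n−1}, a_{n−2}]ᵀ, so [a_9, a_8]ᵀ = M^8·[a_1, a_0]ᵀ.
M^8 = [[985, 408], [408, 169]], giving [a_9, a_8]ᵀ = [[−3194], [−1323]].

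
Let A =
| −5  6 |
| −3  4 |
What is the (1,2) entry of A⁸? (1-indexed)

−510

tr A = −1 and det A = −2, so the characteristic polynomial is λ² − (−1)λ + (−2) with roots 1 and −2.
Eigenvectors give P = [[1, 2], [1, 1]] with P⁻¹ = [[−1, 2], [1, −1]], and A = P·diag(1, −2)·P⁻¹.
Then A⁸ = P·diag(1, 256)·P⁻¹ = [[1, 512], [1, 256]] · [[−1, 2], [1, −1]] = [[511, −510], [255, −254]].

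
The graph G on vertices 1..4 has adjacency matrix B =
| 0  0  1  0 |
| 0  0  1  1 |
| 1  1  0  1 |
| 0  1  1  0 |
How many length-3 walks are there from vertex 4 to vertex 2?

The number of length-3 walks from vertex 4 to vertex 2 is entry (4,2) of B³, where B is the adjacency matrix.
B² = [[1, 1, 0, 1], [1, 2, 1, 1], [0, 1, 3, 1], [1, 1, 1, 2]]
B³ = [[0, 1, 3, 1], [1, 2, 4, 3], [3, 4, 2, 4], [1, 3, 4, 2]]

3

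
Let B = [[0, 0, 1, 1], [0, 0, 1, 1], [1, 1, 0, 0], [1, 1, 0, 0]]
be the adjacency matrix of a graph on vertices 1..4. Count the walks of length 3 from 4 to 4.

0

The number of length-3 walks from vertex 4 to vertex 4 is entry (4,4) of B³, where B is the adjacency matrix.
B² = [[2, 2, 0, 0], [2, 2, 0, 0], [0, 0, 2, 2], [0, 0, 2, 2]]
B³ = [[0, 0, 4, 4], [0, 0, 4, 4], [4, 4, 0, 0], [4, 4, 0, 0]]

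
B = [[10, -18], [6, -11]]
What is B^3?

tr B = -1 and det B = -2, so the characteristic polynomial is λ² − (-1)λ + (-2) with roots 1 and -2.
Eigenvectors give P = [[2, -3], [1, -2]] with P⁻¹ = [[2, -3], [1, -2]], and B = P·diag(1, -2)·P⁻¹.
Then B^3 = P·diag(1, -8)·P⁻¹ = [[2, 24], [1, 16]] · [[2, -3], [1, -2]] = [[28, -54], [18, -35]].

[[28, -54], [18, -35]]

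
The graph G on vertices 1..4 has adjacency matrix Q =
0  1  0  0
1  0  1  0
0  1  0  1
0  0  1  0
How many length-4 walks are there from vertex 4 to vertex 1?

0

The number of length-4 walks from vertex 4 to vertex 1 is entry (4,1) of Q⁴, where Q is the adjacency matrix.
Q² = [[1, 0, 1, 0], [0, 2, 0, 1], [1, 0, 2, 0], [0, 1, 0, 1]]
Q³ = [[0, 2, 0, 1], [2, 0, 3, 0], [0, 3, 0, 2], [1, 0, 2, 0]]
Q⁴ = [[2, 0, 3, 0], [0, 5, 0, 3], [3, 0, 5, 0], [0, 3, 0, 2]]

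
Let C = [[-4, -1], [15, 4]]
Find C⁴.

[[1, 0], [0, 1]]

C² = I (check: tr C = 0 and det C = -1), so C⁴ = I since 4 is even.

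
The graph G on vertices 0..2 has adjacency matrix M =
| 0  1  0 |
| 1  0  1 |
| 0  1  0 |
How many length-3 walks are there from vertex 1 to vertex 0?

The number of length-3 walks from vertex 1 to vertex 0 is entry (1,0) of M³, where M is the adjacency matrix.
M² = [[1, 0, 1], [0, 2, 0], [1, 0, 1]]
M³ = [[0, 2, 0], [2, 0, 2], [0, 2, 0]]

2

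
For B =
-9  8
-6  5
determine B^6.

[[2913, -2912], [2184, -2183]]

tr B = -4 and det B = 3, so the characteristic polynomial is λ² − (-4)λ + (3) with roots -1 and -3.
Eigenvectors give P = [[-1, 4], [-1, 3]] with P⁻¹ = [[3, -4], [1, -1]], and B = P·diag(-1, -3)·P⁻¹.
Then B^6 = P·diag(1, 729)·P⁻¹ = [[-1, 2916], [-1, 2187]] · [[3, -4], [1, -1]] = [[2913, -2912], [2184, -2183]].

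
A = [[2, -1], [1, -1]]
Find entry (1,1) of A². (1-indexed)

3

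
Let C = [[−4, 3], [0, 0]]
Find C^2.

[[16, −12], [0, 0]]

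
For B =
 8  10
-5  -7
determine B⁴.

tr B = 1 and det B = -6, so the characteristic polynomial is λ² − (1)λ + (-6) with roots -2 and 3.
Eigenvectors give P = [[1, -2], [-1, 1]] with P⁻¹ = [[-1, -2], [-1, -1]], and B = P·diag(-2, 3)·P⁻¹.
Then B⁴ = P·diag(16, 81)·P⁻¹ = [[16, -162], [-16, 81]] · [[-1, -2], [-1, -1]] = [[146, 130], [-65, -49]].

[[146, 130], [-65, -49]]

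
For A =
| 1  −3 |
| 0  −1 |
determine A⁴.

[[1, 0], [0, 1]]

A² = [[1, 0], [0, 1]]
A³ = [[1, −3], [0, −1]]
A⁴ = [[1, 0], [0, 1]]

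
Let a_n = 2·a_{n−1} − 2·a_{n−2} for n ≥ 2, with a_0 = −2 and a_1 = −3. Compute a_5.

12

With companion matrix M = [[2, −2], [1, 0]], [a_n, a_{n−1}]ᵀ = M·[a_{n−1}, a_{n−2}]ᵀ, so [a_5, a_4]ᵀ = M⁴·[a_1, a_0]ᵀ.
M⁴ = [[−4, 0], [0, −4]], giving [a_5, a_4]ᵀ = [[12], [8]].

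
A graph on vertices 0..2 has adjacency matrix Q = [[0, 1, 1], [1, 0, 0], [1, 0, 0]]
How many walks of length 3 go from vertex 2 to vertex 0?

2

The number of length-3 walks from vertex 2 to vertex 0 is entry (2,0) of Q³, where Q is the adjacency matrix.
Q² = [[2, 0, 0], [0, 1, 1], [0, 1, 1]]
Q³ = [[0, 2, 2], [2, 0, 0], [2, 0, 0]]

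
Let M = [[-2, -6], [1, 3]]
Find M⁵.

[[-2, -6], [1, 3]]

M² = M (a projection; rank 1, trace 1), so M⁵ = M.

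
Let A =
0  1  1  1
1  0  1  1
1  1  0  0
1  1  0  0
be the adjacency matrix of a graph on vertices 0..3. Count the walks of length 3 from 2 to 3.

The number of length-3 walks from vertex 2 to vertex 3 is entry (2,3) of A³, where A is the adjacency matrix.
A² = [[3, 2, 1, 1], [2, 3, 1, 1], [1, 1, 2, 2], [1, 1, 2, 2]]
A³ = [[4, 5, 5, 5], [5, 4, 5, 5], [5, 5, 2, 2], [5, 5, 2, 2]]

2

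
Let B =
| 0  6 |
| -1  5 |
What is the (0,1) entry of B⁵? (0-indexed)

tr B = 5 and det B = 6, so the characteristic polynomial is λ² − (5)λ + (6) with roots 3 and 2.
Eigenvectors give P = [[-2, 3], [-1, 1]] with P⁻¹ = [[1, -3], [1, -2]], and B = P·diag(3, 2)·P⁻¹.
Then B⁵ = P·diag(243, 32)·P⁻¹ = [[-486, 96], [-243, 32]] · [[1, -3], [1, -2]] = [[-390, 1266], [-211, 665]].

1266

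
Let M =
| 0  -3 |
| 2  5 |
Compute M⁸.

[[-12354, -18915], [12610, 19171]]

tr M = 5 and det M = 6, so the characteristic polynomial is λ² − (5)λ + (6) with roots 3 and 2.
Eigenvectors give P = [[-1, 3], [1, -2]] with P⁻¹ = [[2, 3], [1, 1]], and M = P·diag(3, 2)·P⁻¹.
Then M⁸ = P·diag(6561, 256)·P⁻¹ = [[-6561, 768], [6561, -512]] · [[2, 3], [1, 1]] = [[-12354, -18915], [12610, 19171]].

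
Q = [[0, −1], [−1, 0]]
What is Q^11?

Q² = I (check: tr Q = 0 and det Q = −1), so Q^11 = Q since 11 is odd.

[[0, −1], [−1, 0]]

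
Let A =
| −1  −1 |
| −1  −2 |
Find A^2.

[[2, 3], [3, 5]]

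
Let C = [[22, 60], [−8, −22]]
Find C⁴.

tr C = 0 and det C = −4, so the characteristic polynomial is λ² − (0)λ + (−4) with roots −2 and 2.
Eigenvectors give P = [[−5, −3], [2, 1]] with P⁻¹ = [[1, 3], [−2, −5]], and C = P·diag(−2, 2)·P⁻¹.
Then C⁴ = P·diag(16, 16)·P⁻¹ = [[−80, −48], [32, 16]] · [[1, 3], [−2, −5]] = [[16, 0], [0, 16]].

[[16, 0], [0, 16]]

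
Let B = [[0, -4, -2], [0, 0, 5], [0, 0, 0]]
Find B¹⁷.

B is strictly triangular, hence nilpotent: B³ = 0, so B¹⁷ = 0.

[[0, 0, 0], [0, 0, 0], [0, 0, 0]]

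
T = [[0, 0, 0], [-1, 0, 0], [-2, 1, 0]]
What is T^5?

T is strictly triangular, hence nilpotent: T^3 = 0, so T^5 = 0.

[[0, 0, 0], [0, 0, 0], [0, 0, 0]]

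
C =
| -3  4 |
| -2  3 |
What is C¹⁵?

C² = I (check: tr C = 0 and det C = -1), so C¹⁵ = C since 15 is odd.

[[-3, 4], [-2, 3]]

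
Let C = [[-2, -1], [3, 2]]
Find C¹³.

[[-2, -1], [3, 2]]

C² = I (check: tr C = 0 and det C = -1), so C¹³ = C since 13 is odd.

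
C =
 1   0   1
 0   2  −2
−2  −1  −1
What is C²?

[[−1, −1, 0], [4, 6, −2], [0, −1, 1]]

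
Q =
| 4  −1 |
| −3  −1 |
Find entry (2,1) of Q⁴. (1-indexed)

−207

Q² = [[19, −3], [−9, 4]]
Q³ = [[85, −16], [−48, 5]]
Q⁴ = [[388, −69], [−207, 43]]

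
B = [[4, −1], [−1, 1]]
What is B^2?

[[17, −5], [−5, 2]]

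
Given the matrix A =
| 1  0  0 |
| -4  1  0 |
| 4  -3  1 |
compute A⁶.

A = I + N where N = [[0, 0, 0], [-4, 0, 0], [4, -3, 0]] is strictly lower-triangular, so N³ = 0.
(I + N)⁶ = I + 6·N + 15·N² = [[1, 0, 0], [-24, 1, 0], [204, -18, 1]].

[[1, 0, 0], [-24, 1, 0], [204, -18, 1]]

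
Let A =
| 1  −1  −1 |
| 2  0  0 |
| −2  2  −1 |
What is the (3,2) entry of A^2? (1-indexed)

0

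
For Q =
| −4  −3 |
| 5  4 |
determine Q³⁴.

[[1, 0], [0, 1]]

Q² = I (check: tr Q = 0 and det Q = −1), so Q³⁴ = I since 34 is even.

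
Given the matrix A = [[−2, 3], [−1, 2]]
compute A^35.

[[−2, 3], [−1, 2]]

A² = I (check: tr A = 0 and det A = −1), so A^35 = A since 35 is odd.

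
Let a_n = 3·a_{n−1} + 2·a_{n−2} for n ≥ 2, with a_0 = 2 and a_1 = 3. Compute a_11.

With companion matrix A = [[3, 2], [1, 0]], [a_n, a_{n−1}]ᵀ = A·[a_{n−1}, a_{n−2}]ᵀ, so [a_11, a_10]ᵀ = A¹⁰·[a_1, a_0]ᵀ.
A¹⁰ = [[283667, 159294], [79647, 44726]], giving [a_11, a_10]ᵀ = [[1169589], [328393]].

1169589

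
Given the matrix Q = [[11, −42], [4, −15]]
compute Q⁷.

tr Q = −4 and det Q = 3, so the characteristic polynomial is λ² − (−4)λ + (3) with roots −3 and −1.
Eigenvectors give P = [[3, −7], [1, −2]] with P⁻¹ = [[−2, 7], [−1, 3]], and Q = P·diag(−3, −1)·P⁻¹.
Then Q⁷ = P·diag(−2187, −1)·P⁻¹ = [[−6561, 7], [−2187, 2]] · [[−2, 7], [−1, 3]] = [[13115, −45906], [4372, −15303]].

[[13115, −45906], [4372, −15303]]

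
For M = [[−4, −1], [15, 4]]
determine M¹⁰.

[[1, 0], [0, 1]]

M² = I (check: tr M = 0 and det M = −1), so M¹⁰ = I since 10 is even.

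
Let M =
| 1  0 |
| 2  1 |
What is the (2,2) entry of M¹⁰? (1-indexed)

1

M = I + N where N = [[0, 0], [2, 0]] is strictly lower-triangular, so N² = 0.
(I + N)¹⁰ = I + 10·N = [[1, 0], [20, 1]].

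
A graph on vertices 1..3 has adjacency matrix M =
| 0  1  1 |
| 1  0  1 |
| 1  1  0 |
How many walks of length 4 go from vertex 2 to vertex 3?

5

The number of length-4 walks from vertex 2 to vertex 3 is entry (2,3) of M⁴, where M is the adjacency matrix.
M² = [[2, 1, 1], [1, 2, 1], [1, 1, 2]]
M³ = [[2, 3, 3], [3, 2, 3], [3, 3, 2]]
M⁴ = [[6, 5, 5], [5, 6, 5], [5, 5, 6]]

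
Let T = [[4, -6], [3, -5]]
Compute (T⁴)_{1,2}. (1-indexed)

tr T = -1 and det T = -2, so the characteristic polynomial is λ² − (-1)λ + (-2) with roots -2 and 1.
Eigenvectors give P = [[-1, 2], [-1, 1]] with P⁻¹ = [[1, -2], [1, -1]], and T = P·diag(-2, 1)·P⁻¹.
Then T⁴ = P·diag(16, 1)·P⁻¹ = [[-16, 2], [-16, 1]] · [[1, -2], [1, -1]] = [[-14, 30], [-15, 31]].

30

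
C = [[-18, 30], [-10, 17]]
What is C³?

tr C = -1 and det C = -6, so the characteristic polynomial is λ² − (-1)λ + (-6) with roots -3 and 2.
Eigenvectors give P = [[2, -3], [1, -2]] with P⁻¹ = [[2, -3], [1, -2]], and C = P·diag(-3, 2)·P⁻¹.
Then C³ = P·diag(-27, 8)·P⁻¹ = [[-54, -24], [-27, -16]] · [[2, -3], [1, -2]] = [[-132, 210], [-70, 113]].

[[-132, 210], [-70, 113]]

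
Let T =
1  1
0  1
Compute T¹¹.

T = I + N where N = [[0, 1], [0, 0]] is strictly upper-triangular, so N² = 0.
(I + N)¹¹ = I + 11·N = [[1, 11], [0, 1]].

[[1, 11], [0, 1]]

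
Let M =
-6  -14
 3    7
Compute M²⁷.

[[-6, -14], [3, 7]]

M² = M (a projection; rank 1, trace 1), so M²⁷ = M.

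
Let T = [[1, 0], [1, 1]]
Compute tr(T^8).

T = I + N where N = [[0, 0], [1, 0]] is strictly lower-triangular, so N^2 = 0.
(I + N)^8 = I + 8·N = [[1, 0], [8, 1]].

2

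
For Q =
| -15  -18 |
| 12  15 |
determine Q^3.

tr Q = 0 and det Q = -9, so the characteristic polynomial is λ² − (0)λ + (-9) with roots 3 and -3.
Eigenvectors give P = [[-1, 3], [1, -2]] with P⁻¹ = [[2, 3], [1, 1]], and Q = P·diag(3, -3)·P⁻¹.
Then Q^3 = P·diag(27, -27)·P⁻¹ = [[-27, -81], [27, 54]] · [[2, 3], [1, 1]] = [[-135, -162], [108, 135]].

[[-135, -162], [108, 135]]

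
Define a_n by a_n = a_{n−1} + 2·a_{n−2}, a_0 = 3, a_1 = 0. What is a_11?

With companion matrix M = [[1, 2], [1, 0]], [a_n, a_{n−1}]ᵀ = M·[a_{n−1}, a_{n−2}]ᵀ, so [a_11, a_10]ᵀ = M¹⁰·[a_1, a_0]ᵀ.
M¹⁰ = [[683, 682], [341, 342]], giving [a_11, a_10]ᵀ = [[2046], [1026]].

2046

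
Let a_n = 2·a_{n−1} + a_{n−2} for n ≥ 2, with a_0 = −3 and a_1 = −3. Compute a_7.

−717

With companion matrix B = [[2, 1], [1, 0]], [a_n, a_{n−1}]ᵀ = B·[a_{n−1}, a_{n−2}]ᵀ, so [a_7, a_6]ᵀ = B⁶·[a_1, a_0]ᵀ.
B⁶ = [[169, 70], [70, 29]], giving [a_7, a_6]ᵀ = [[−717], [−297]].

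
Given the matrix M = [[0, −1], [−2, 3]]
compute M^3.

[[6, −11], [−22, 39]]

M^2 = [[2, −3], [−6, 11]]
M^3 = [[6, −11], [−22, 39]]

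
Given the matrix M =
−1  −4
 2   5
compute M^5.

[[−241, −484], [242, 485]]

tr M = 4 and det M = 3, so the characteristic polynomial is λ² − (4)λ + (3) with roots 1 and 3.
Eigenvectors give P = [[2, −1], [−1, 1]] with P⁻¹ = [[1, 1], [1, 2]], and M = P·diag(1, 3)·P⁻¹.
Then M^5 = P·diag(1, 243)·P⁻¹ = [[2, −243], [−1, 243]] · [[1, 1], [1, 2]] = [[−241, −484], [242, 485]].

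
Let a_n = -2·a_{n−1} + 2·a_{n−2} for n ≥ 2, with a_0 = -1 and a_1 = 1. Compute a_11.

31648

With companion matrix T = [[-2, 2], [1, 0]], [a_n, a_{n−1}]ᵀ = T·[a_{n−1}, a_{n−2}]ᵀ, so [a_11, a_10]ᵀ = T^10·[a_1, a_0]ᵀ.
T^10 = [[18272, -13376], [-6688, 4896]], giving [a_11, a_10]ᵀ = [[31648], [-11584]].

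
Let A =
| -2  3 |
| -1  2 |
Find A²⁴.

A² = I (check: tr A = 0 and det A = -1), so A²⁴ = I since 24 is even.

[[1, 0], [0, 1]]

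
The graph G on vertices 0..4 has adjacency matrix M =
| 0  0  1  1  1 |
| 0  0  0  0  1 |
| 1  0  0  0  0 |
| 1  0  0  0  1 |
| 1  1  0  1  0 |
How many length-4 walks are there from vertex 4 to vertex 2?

The number of length-4 walks from vertex 4 to vertex 2 is entry (4,2) of M⁴, where M is the adjacency matrix.
M² = [[3, 1, 0, 1, 1], [1, 1, 0, 1, 0], [0, 0, 1, 1, 1], [1, 1, 1, 2, 1], [1, 0, 1, 1, 3]]
M³ = [[2, 1, 3, 4, 5], [1, 0, 1, 1, 3], [3, 1, 0, 1, 1], [4, 1, 1, 2, 4], [5, 3, 1, 4, 2]]
M⁴ = [[12, 5, 2, 7, 7], [5, 3, 1, 4, 2], [2, 1, 3, 4, 5], [7, 4, 4, 8, 7], [7, 2, 5, 7, 12]]

5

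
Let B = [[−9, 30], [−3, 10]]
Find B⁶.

B² = B (a projection; rank 1, trace 1), so B⁶ = B.

[[−9, 30], [−3, 10]]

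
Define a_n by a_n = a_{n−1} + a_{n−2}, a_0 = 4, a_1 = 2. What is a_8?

94

With companion matrix C = [[1, 1], [1, 0]], [a_n, a_{n−1}]ᵀ = C·[a_{n−1}, a_{n−2}]ᵀ, so [a_8, a_7]ᵀ = C^7·[a_1, a_0]ᵀ.
C^7 = [[21, 13], [13, 8]], giving [a_8, a_7]ᵀ = [[94], [58]].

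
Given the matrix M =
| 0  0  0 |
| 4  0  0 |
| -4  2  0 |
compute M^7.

M is strictly triangular, hence nilpotent: M^3 = 0, so M^7 = 0.

[[0, 0, 0], [0, 0, 0], [0, 0, 0]]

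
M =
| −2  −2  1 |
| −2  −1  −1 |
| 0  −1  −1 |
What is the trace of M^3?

−46

M^2 = [[8, 5, −1], [6, 6, 0], [2, 2, 2]]
M^3 = [[−26, −20, 4], [−24, −18, 0], [−8, −8, −2]]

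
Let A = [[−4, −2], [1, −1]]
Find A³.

[[−46, −38], [19, 11]]

tr A = −5 and det A = 6, so the characteristic polynomial is λ² − (−5)λ + (6) with roots −3 and −2.
Eigenvectors give P = [[−2, −1], [1, 1]] with P⁻¹ = [[−1, −1], [1, 2]], and A = P·diag(−3, −2)·P⁻¹.
Then A³ = P·diag(−27, −8)·P⁻¹ = [[54, 8], [−27, −8]] · [[−1, −1], [1, 2]] = [[−46, −38], [19, 11]].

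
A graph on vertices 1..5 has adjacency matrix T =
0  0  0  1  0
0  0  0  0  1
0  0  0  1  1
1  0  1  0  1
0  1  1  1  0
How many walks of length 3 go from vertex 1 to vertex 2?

1

The number of length-3 walks from vertex 1 to vertex 2 is entry (1,2) of T³, where T is the adjacency matrix.
T² = [[1, 0, 1, 0, 1], [0, 1, 1, 1, 0], [1, 1, 2, 1, 1], [0, 1, 1, 3, 1], [1, 0, 1, 1, 3]]
T³ = [[0, 1, 1, 3, 1], [1, 0, 1, 1, 3], [1, 1, 2, 4, 4], [3, 1, 4, 2, 5], [1, 3, 4, 5, 2]]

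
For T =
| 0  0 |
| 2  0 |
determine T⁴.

T is strictly triangular, hence nilpotent: T² = 0, so T⁴ = 0.

[[0, 0], [0, 0]]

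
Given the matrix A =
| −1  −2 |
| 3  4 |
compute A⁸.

[[−509, −510], [765, 766]]

tr A = 3 and det A = 2, so the characteristic polynomial is λ² − (3)λ + (2) with roots 2 and 1.
Eigenvectors give P = [[−2, −1], [3, 1]] with P⁻¹ = [[1, 1], [−3, −2]], and A = P·diag(2, 1)·P⁻¹.
Then A⁸ = P·diag(256, 1)·P⁻¹ = [[−512, −1], [768, 1]] · [[1, 1], [−3, −2]] = [[−509, −510], [765, 766]].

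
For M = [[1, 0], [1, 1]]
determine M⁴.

[[1, 0], [4, 1]]

M = I + N where N = [[0, 0], [1, 0]] is strictly lower-triangular, so N² = 0.
(I + N)⁴ = I + 4·N = [[1, 0], [4, 1]].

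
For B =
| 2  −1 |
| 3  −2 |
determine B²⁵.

[[2, −1], [3, −2]]

B² = I (check: tr B = 0 and det B = −1), so B²⁵ = B since 25 is odd.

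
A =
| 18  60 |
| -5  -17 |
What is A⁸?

[[25476, 75660], [-6305, -18659]]

tr A = 1 and det A = -6, so the characteristic polynomial is λ² − (1)λ + (-6) with roots 3 and -2.
Eigenvectors give P = [[4, -3], [-1, 1]] with P⁻¹ = [[1, 3], [1, 4]], and A = P·diag(3, -2)·P⁻¹.
Then A⁸ = P·diag(6561, 256)·P⁻¹ = [[26244, -768], [-6561, 256]] · [[1, 3], [1, 4]] = [[25476, 75660], [-6305, -18659]].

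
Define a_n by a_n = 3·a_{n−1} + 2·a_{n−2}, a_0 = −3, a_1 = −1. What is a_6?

With companion matrix C = [[3, 2], [1, 0]], [a_n, a_{n−1}]ᵀ = C·[a_{n−1}, a_{n−2}]ᵀ, so [a_6, a_5]ᵀ = C^5·[a_1, a_0]ᵀ.
C^5 = [[495, 278], [139, 78]], giving [a_6, a_5]ᵀ = [[−1329], [−373]].

−1329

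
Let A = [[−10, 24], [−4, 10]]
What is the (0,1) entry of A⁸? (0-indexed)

0

tr A = 0 and det A = −4, so the characteristic polynomial is λ² − (0)λ + (−4) with roots 2 and −2.
Eigenvectors give P = [[2, 3], [1, 1]] with P⁻¹ = [[−1, 3], [1, −2]], and A = P·diag(2, −2)·P⁻¹.
Then A⁸ = P·diag(256, 256)·P⁻¹ = [[512, 768], [256, 256]] · [[−1, 3], [1, −2]] = [[256, 0], [0, 256]].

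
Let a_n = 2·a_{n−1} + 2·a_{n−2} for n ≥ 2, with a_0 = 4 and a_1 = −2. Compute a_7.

304

With companion matrix Q = [[2, 2], [1, 0]], [a_n, a_{n−1}]ᵀ = Q·[a_{n−1}, a_{n−2}]ᵀ, so [a_7, a_6]ᵀ = Q^6·[a_1, a_0]ᵀ.
Q^6 = [[328, 240], [120, 88]], giving [a_7, a_6]ᵀ = [[304], [112]].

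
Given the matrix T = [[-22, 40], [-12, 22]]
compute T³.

tr T = 0 and det T = -4, so the characteristic polynomial is λ² − (0)λ + (-4) with roots -2 and 2.
Eigenvectors give P = [[2, 5], [1, 3]] with P⁻¹ = [[3, -5], [-1, 2]], and T = P·diag(-2, 2)·P⁻¹.
Then T³ = P·diag(-8, 8)·P⁻¹ = [[-16, 40], [-8, 24]] · [[3, -5], [-1, 2]] = [[-88, 160], [-48, 88]].

[[-88, 160], [-48, 88]]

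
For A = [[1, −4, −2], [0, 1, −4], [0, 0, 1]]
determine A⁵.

A = I + N where N = [[0, −4, −2], [0, 0, −4], [0, 0, 0]] is strictly upper-triangular, so N³ = 0.
(I + N)⁵ = I + 5·N + 10·N² = [[1, −20, 150], [0, 1, −20], [0, 0, 1]].

[[1, −20, 150], [0, 1, −20], [0, 0, 1]]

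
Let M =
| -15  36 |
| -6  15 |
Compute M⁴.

[[81, 0], [0, 81]]

tr M = 0 and det M = -9, so the characteristic polynomial is λ² − (0)λ + (-9) with roots -3 and 3.
Eigenvectors give P = [[-3, 2], [-1, 1]] with P⁻¹ = [[-1, 2], [-1, 3]], and M = P·diag(-3, 3)·P⁻¹.
Then M⁴ = P·diag(81, 81)·P⁻¹ = [[-243, 162], [-81, 81]] · [[-1, 2], [-1, 3]] = [[81, 0], [0, 81]].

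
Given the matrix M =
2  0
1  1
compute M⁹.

tr M = 3 and det M = 2, so the characteristic polynomial is λ² − (3)λ + (2) with roots 1 and 2.
Eigenvectors give P = [[0, -1], [1, -1]] with P⁻¹ = [[-1, 1], [-1, 0]], and M = P·diag(1, 2)·P⁻¹.
Then M⁹ = P·diag(1, 512)·P⁻¹ = [[0, -512], [1, -512]] · [[-1, 1], [-1, 0]] = [[512, 0], [511, 1]].

[[512, 0], [511, 1]]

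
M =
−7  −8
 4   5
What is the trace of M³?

tr M = −2 and det M = −3, so the characteristic polynomial is λ² − (−2)λ + (−3) with roots −3 and 1.
Eigenvectors give P = [[2, −1], [−1, 1]] with P⁻¹ = [[1, 1], [1, 2]], and M = P·diag(−3, 1)·P⁻¹.
Then M³ = P·diag(−27, 1)·P⁻¹ = [[−54, −1], [27, 1]] · [[1, 1], [1, 2]] = [[−55, −56], [28, 29]].

−26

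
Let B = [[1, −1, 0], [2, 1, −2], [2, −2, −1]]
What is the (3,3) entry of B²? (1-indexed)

5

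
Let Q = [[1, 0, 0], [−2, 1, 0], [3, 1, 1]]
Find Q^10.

Q = I + N where N = [[0, 0, 0], [−2, 0, 0], [3, 1, 0]] is strictly lower-triangular, so N^3 = 0.
(I + N)^10 = I + 10·N + 45·N^2 = [[1, 0, 0], [−20, 1, 0], [−60, 10, 1]].

[[1, 0, 0], [−20, 1, 0], [−60, 10, 1]]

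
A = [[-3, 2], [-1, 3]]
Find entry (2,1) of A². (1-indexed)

0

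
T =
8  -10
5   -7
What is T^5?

tr T = 1 and det T = -6, so the characteristic polynomial is λ² − (1)λ + (-6) with roots 3 and -2.
Eigenvectors give P = [[-2, 1], [-1, 1]] with P⁻¹ = [[-1, 1], [-1, 2]], and T = P·diag(3, -2)·P⁻¹.
Then T^5 = P·diag(243, -32)·P⁻¹ = [[-486, -32], [-243, -32]] · [[-1, 1], [-1, 2]] = [[518, -550], [275, -307]].

[[518, -550], [275, -307]]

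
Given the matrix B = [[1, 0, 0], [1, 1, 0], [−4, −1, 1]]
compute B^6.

[[1, 0, 0], [6, 1, 0], [−39, −6, 1]]

B = I + N where N = [[0, 0, 0], [1, 0, 0], [−4, −1, 0]] is strictly lower-triangular, so N^3 = 0.
(I + N)^6 = I + 6·N + 15·N^2 = [[1, 0, 0], [6, 1, 0], [−39, −6, 1]].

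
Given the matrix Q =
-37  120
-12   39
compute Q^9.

[[-177157, 590520], [-59052, 196839]]

tr Q = 2 and det Q = -3, so the characteristic polynomial is λ² − (2)λ + (-3) with roots 3 and -1.
Eigenvectors give P = [[3, 10], [1, 3]] with P⁻¹ = [[-3, 10], [1, -3]], and Q = P·diag(3, -1)·P⁻¹.
Then Q^9 = P·diag(19683, -1)·P⁻¹ = [[59049, -10], [19683, -3]] · [[-3, 10], [1, -3]] = [[-177157, 590520], [-59052, 196839]].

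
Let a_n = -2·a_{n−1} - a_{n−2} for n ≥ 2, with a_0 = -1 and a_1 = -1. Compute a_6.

11

With companion matrix C = [[-2, -1], [1, 0]], [a_n, a_{n−1}]ᵀ = C·[a_{n−1}, a_{n−2}]ᵀ, so [a_6, a_5]ᵀ = C^5·[a_1, a_0]ᵀ.
C^5 = [[-6, -5], [5, 4]], giving [a_6, a_5]ᵀ = [[11], [-9]].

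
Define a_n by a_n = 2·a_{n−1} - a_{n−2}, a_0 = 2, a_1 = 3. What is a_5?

7

With companion matrix B = [[2, -1], [1, 0]], [a_n, a_{n−1}]ᵀ = B·[a_{n−1}, a_{n−2}]ᵀ, so [a_5, a_4]ᵀ = B^4·[a_1, a_0]ᵀ.
B^4 = [[5, -4], [4, -3]], giving [a_5, a_4]ᵀ = [[7], [6]].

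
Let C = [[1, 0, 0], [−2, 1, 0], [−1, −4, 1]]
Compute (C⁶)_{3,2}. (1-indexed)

C = I + N where N = [[0, 0, 0], [−2, 0, 0], [−1, −4, 0]] is strictly lower-triangular, so N³ = 0.
(I + N)⁶ = I + 6·N + 15·N² = [[1, 0, 0], [−12, 1, 0], [114, −24, 1]].

−24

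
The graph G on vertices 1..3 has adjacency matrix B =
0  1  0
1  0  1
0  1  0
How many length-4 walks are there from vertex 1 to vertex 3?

2

The number of length-4 walks from vertex 1 to vertex 3 is entry (1,3) of B^4, where B is the adjacency matrix.
B^2 = [[1, 0, 1], [0, 2, 0], [1, 0, 1]]
B^3 = [[0, 2, 0], [2, 0, 2], [0, 2, 0]]
B^4 = [[2, 0, 2], [0, 4, 0], [2, 0, 2]]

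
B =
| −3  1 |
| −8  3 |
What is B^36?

B² = I (check: tr B = 0 and det B = −1), so B^36 = I since 36 is even.

[[1, 0], [0, 1]]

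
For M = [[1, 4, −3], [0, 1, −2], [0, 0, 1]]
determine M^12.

M = I + N where N = [[0, 4, −3], [0, 0, −2], [0, 0, 0]] is strictly upper-triangular, so N^3 = 0.
(I + N)^12 = I + 12·N + 66·N^2 = [[1, 48, −564], [0, 1, −24], [0, 0, 1]].

[[1, 48, −564], [0, 1, −24], [0, 0, 1]]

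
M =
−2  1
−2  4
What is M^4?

M^2 = [[2, 2], [−4, 14]]
M^3 = [[−8, 10], [−20, 52]]
M^4 = [[−4, 32], [−64, 188]]

[[−4, 32], [−64, 188]]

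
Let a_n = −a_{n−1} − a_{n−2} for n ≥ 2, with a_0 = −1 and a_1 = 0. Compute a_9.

−1

With companion matrix B = [[−1, −1], [1, 0]], [a_n, a_{n−1}]ᵀ = B·[a_{n−1}, a_{n−2}]ᵀ, so [a_9, a_8]ᵀ = B^8·[a_1, a_0]ᵀ.
B^8 = [[0, 1], [−1, −1]], giving [a_9, a_8]ᵀ = [[−1], [1]].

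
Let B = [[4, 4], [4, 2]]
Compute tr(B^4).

2576

B^2 = [[32, 24], [24, 20]]
B^3 = [[224, 176], [176, 136]]
B^4 = [[1600, 1248], [1248, 976]]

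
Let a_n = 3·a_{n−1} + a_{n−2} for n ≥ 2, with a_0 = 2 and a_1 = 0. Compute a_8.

With companion matrix B = [[3, 1], [1, 0]], [a_n, a_{n−1}]ᵀ = B·[a_{n−1}, a_{n−2}]ᵀ, so [a_8, a_7]ᵀ = B⁷·[a_1, a_0]ᵀ.
B⁷ = [[3927, 1189], [1189, 360]], giving [a_8, a_7]ᵀ = [[2378], [720]].

2378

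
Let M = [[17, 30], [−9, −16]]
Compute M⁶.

[[379, 630], [−189, −314]]

tr M = 1 and det M = −2, so the characteristic polynomial is λ² − (1)λ + (−2) with roots −1 and 2.
Eigenvectors give P = [[−5, −2], [3, 1]] with P⁻¹ = [[1, 2], [−3, −5]], and M = P·diag(−1, 2)·P⁻¹.
Then M⁶ = P·diag(1, 64)·P⁻¹ = [[−5, −128], [3, 64]] · [[1, 2], [−3, −5]] = [[379, 630], [−189, −314]].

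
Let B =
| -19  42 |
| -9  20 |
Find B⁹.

[[-3079, 7182], [-1539, 3590]]

tr B = 1 and det B = -2, so the characteristic polynomial is λ² − (1)λ + (-2) with roots -1 and 2.
Eigenvectors give P = [[-7, -2], [-3, -1]] with P⁻¹ = [[-1, 2], [3, -7]], and B = P·diag(-1, 2)·P⁻¹.
Then B⁹ = P·diag(-1, 512)·P⁻¹ = [[7, -1024], [3, -512]] · [[-1, 2], [3, -7]] = [[-3079, 7182], [-1539, 3590]].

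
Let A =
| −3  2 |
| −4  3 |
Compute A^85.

A² = I (check: tr A = 0 and det A = −1), so A^85 = A since 85 is odd.

[[−3, 2], [−4, 3]]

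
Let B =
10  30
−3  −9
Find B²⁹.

B² = B (a projection; rank 1, trace 1), so B²⁹ = B.

[[10, 30], [−3, −9]]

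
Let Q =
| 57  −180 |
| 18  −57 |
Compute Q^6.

[[729, 0], [0, 729]]

tr Q = 0 and det Q = −9, so the characteristic polynomial is λ² − (0)λ + (−9) with roots 3 and −3.
Eigenvectors give P = [[−10, 3], [−3, 1]] with P⁻¹ = [[−1, 3], [−3, 10]], and Q = P·diag(3, −3)·P⁻¹.
Then Q^6 = P·diag(729, 729)·P⁻¹ = [[−7290, 2187], [−2187, 729]] · [[−1, 3], [−3, 10]] = [[729, 0], [0, 729]].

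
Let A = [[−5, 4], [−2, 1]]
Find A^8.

[[13121, −13120], [6560, −6559]]

tr A = −4 and det A = 3, so the characteristic polynomial is λ² − (−4)λ + (3) with roots −3 and −1.
Eigenvectors give P = [[2, 1], [1, 1]] with P⁻¹ = [[1, −1], [−1, 2]], and A = P·diag(−3, −1)·P⁻¹.
Then A^8 = P·diag(6561, 1)·P⁻¹ = [[13122, 1], [6561, 1]] · [[1, −1], [−1, 2]] = [[13121, −13120], [6560, −6559]].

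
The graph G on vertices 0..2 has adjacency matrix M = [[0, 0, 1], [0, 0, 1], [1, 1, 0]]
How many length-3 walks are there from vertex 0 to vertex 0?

The number of length-3 walks from vertex 0 to vertex 0 is entry (0,0) of M³, where M is the adjacency matrix.
M² = [[1, 1, 0], [1, 1, 0], [0, 0, 2]]
M³ = [[0, 0, 2], [0, 0, 2], [2, 2, 0]]

0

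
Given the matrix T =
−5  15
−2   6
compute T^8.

T² = T (a projection; rank 1, trace 1), so T^8 = T.

[[−5, 15], [−2, 6]]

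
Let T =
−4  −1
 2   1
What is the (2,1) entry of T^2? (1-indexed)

−6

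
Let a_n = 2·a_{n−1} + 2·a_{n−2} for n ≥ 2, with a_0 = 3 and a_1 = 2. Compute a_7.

With companion matrix A = [[2, 2], [1, 0]], [a_n, a_{n−1}]ᵀ = A·[a_{n−1}, a_{n−2}]ᵀ, so [a_7, a_6]ᵀ = A⁶·[a_1, a_0]ᵀ.
A⁶ = [[328, 240], [120, 88]], giving [a_7, a_6]ᵀ = [[1376], [504]].

1376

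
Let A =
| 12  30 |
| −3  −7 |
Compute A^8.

[[63306, 189150], [−18915, −56489]]

tr A = 5 and det A = 6, so the characteristic polynomial is λ² − (5)λ + (6) with roots 2 and 3.
Eigenvectors give P = [[−3, −10], [1, 3]] with P⁻¹ = [[3, 10], [−1, −3]], and A = P·diag(2, 3)·P⁻¹.
Then A^8 = P·diag(256, 6561)·P⁻¹ = [[−768, −65610], [256, 19683]] · [[3, 10], [−1, −3]] = [[63306, 189150], [−18915, −56489]].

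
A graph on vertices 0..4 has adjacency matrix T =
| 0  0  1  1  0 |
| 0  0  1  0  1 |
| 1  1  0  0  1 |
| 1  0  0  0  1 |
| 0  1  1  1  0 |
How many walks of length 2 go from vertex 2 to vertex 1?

The number of length-2 walks from vertex 2 to vertex 1 is entry (2,1) of T², where T is the adjacency matrix.
T² = [[2, 1, 0, 0, 2], [1, 2, 1, 1, 1], [0, 1, 3, 2, 1], [0, 1, 2, 2, 0], [2, 1, 1, 0, 3]]

1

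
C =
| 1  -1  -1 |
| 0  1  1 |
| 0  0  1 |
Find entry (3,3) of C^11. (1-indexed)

C = I + N where N = [[0, -1, -1], [0, 0, 1], [0, 0, 0]] is strictly upper-triangular, so N^3 = 0.
(I + N)^11 = I + 11·N + 55·N^2 = [[1, -11, -66], [0, 1, 11], [0, 0, 1]].

1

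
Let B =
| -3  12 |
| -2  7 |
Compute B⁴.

[[-159, 480], [-80, 241]]

tr B = 4 and det B = 3, so the characteristic polynomial is λ² − (4)λ + (3) with roots 3 and 1.
Eigenvectors give P = [[-2, 3], [-1, 1]] with P⁻¹ = [[1, -3], [1, -2]], and B = P·diag(3, 1)·P⁻¹.
Then B⁴ = P·diag(81, 1)·P⁻¹ = [[-162, 3], [-81, 1]] · [[1, -3], [1, -2]] = [[-159, 480], [-80, 241]].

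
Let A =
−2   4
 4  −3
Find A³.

[[−120, 140], [140, −155]]

A² = [[20, −20], [−20, 25]]
A³ = [[−120, 140], [140, −155]]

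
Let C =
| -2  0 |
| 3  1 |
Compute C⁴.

[[16, 0], [-15, 1]]

tr C = -1 and det C = -2, so the characteristic polynomial is λ² − (-1)λ + (-2) with roots -2 and 1.
Eigenvectors give P = [[-1, 0], [1, 1]] with P⁻¹ = [[-1, 0], [1, 1]], and C = P·diag(-2, 1)·P⁻¹.
Then C⁴ = P·diag(16, 1)·P⁻¹ = [[-16, 0], [16, 1]] · [[-1, 0], [1, 1]] = [[16, 0], [-15, 1]].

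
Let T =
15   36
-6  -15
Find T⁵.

tr T = 0 and det T = -9, so the characteristic polynomial is λ² − (0)λ + (-9) with roots 3 and -3.
Eigenvectors give P = [[-3, 2], [1, -1]] with P⁻¹ = [[-1, -2], [-1, -3]], and T = P·diag(3, -3)·P⁻¹.
Then T⁵ = P·diag(243, -243)·P⁻¹ = [[-729, -486], [243, 243]] · [[-1, -2], [-1, -3]] = [[1215, 2916], [-486, -1215]].

[[1215, 2916], [-486, -1215]]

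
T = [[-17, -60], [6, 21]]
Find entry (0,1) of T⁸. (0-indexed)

-196800

tr T = 4 and det T = 3, so the characteristic polynomial is λ² − (4)λ + (3) with roots 1 and 3.
Eigenvectors give P = [[10, -3], [-3, 1]] with P⁻¹ = [[1, 3], [3, 10]], and T = P·diag(1, 3)·P⁻¹.
Then T⁸ = P·diag(1, 6561)·P⁻¹ = [[10, -19683], [-3, 6561]] · [[1, 3], [3, 10]] = [[-59039, -196800], [19680, 65601]].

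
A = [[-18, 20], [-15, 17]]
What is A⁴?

[[276, -260], [195, -179]]

tr A = -1 and det A = -6, so the characteristic polynomial is λ² − (-1)λ + (-6) with roots 2 and -3.
Eigenvectors give P = [[1, -4], [1, -3]] with P⁻¹ = [[-3, 4], [-1, 1]], and A = P·diag(2, -3)·P⁻¹.
Then A⁴ = P·diag(16, 81)·P⁻¹ = [[16, -324], [16, -243]] · [[-3, 4], [-1, 1]] = [[276, -260], [195, -179]].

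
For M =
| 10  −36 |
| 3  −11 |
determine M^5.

[[100, −396], [33, −131]]

tr M = −1 and det M = −2, so the characteristic polynomial is λ² − (−1)λ + (−2) with roots 1 and −2.
Eigenvectors give P = [[4, 3], [1, 1]] with P⁻¹ = [[1, −3], [−1, 4]], and M = P·diag(1, −2)·P⁻¹.
Then M^5 = P·diag(1, −32)·P⁻¹ = [[4, −96], [1, −32]] · [[1, −3], [−1, 4]] = [[100, −396], [33, −131]].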